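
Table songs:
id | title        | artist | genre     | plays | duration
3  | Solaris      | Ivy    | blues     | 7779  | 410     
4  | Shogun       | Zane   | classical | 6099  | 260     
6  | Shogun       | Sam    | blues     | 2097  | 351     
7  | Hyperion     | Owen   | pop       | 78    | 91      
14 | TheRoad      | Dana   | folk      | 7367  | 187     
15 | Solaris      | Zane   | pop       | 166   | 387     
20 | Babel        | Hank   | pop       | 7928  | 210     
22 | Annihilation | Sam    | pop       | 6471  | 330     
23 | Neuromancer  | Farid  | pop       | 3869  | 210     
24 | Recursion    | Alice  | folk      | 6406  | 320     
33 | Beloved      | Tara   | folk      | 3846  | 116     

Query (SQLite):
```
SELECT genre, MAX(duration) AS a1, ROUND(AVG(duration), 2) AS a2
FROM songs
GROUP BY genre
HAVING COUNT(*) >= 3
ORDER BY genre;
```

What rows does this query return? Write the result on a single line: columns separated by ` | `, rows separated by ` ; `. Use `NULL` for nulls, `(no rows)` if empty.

folk | 320 | 207.67 ; pop | 387 | 245.6

Group songs by genre.
Per group compute: MAX(duration), ROUND(AVG(duration), 2).
HAVING: drop groups with fewer than 3 rows.
  blues: ids {3, 6} → MAX(duration)=410, ROUND(AVG(duration), 2)=380.5
  classical: ids {4} → MAX(duration)=260, ROUND(AVG(duration), 2)=260
  folk: ids {14, 24, 33} → MAX(duration)=320, ROUND(AVG(duration), 2)=207.67
  pop: ids {7, 15, 20, 22, 23} → MAX(duration)=387, ROUND(AVG(duration), 2)=245.6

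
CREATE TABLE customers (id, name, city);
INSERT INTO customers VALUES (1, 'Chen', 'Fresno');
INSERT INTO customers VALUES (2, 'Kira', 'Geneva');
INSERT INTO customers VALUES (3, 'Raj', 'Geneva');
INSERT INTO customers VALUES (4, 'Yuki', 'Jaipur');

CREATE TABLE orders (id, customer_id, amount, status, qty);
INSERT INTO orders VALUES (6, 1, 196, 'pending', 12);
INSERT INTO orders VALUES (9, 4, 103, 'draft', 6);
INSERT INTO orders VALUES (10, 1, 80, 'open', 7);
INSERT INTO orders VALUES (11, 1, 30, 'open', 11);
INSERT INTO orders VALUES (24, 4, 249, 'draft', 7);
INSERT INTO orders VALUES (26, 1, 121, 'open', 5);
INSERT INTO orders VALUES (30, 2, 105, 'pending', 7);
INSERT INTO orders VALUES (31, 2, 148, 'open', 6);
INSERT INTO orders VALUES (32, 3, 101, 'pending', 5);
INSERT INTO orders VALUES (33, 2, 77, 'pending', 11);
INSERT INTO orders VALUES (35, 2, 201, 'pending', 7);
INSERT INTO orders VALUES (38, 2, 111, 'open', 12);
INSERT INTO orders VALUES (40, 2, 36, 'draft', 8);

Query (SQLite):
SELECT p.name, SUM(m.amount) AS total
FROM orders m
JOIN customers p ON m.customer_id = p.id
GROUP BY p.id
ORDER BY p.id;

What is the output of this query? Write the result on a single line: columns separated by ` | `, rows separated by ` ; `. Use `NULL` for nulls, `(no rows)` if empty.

Join each orders row to its customers via customer_id.
Group joined rows by customers.id; compute SUM(m.amount) per group.
  1: ids {6, 10, 11, 26} → SUM(m.amount)=427
  2: ids {30, 31, 33, 35, 38, 40} → SUM(m.amount)=678
  3: ids {32} → SUM(m.amount)=101
  4: ids {9, 24} → SUM(m.amount)=352

Chen | 427 ; Kira | 678 ; Raj | 101 ; Yuki | 352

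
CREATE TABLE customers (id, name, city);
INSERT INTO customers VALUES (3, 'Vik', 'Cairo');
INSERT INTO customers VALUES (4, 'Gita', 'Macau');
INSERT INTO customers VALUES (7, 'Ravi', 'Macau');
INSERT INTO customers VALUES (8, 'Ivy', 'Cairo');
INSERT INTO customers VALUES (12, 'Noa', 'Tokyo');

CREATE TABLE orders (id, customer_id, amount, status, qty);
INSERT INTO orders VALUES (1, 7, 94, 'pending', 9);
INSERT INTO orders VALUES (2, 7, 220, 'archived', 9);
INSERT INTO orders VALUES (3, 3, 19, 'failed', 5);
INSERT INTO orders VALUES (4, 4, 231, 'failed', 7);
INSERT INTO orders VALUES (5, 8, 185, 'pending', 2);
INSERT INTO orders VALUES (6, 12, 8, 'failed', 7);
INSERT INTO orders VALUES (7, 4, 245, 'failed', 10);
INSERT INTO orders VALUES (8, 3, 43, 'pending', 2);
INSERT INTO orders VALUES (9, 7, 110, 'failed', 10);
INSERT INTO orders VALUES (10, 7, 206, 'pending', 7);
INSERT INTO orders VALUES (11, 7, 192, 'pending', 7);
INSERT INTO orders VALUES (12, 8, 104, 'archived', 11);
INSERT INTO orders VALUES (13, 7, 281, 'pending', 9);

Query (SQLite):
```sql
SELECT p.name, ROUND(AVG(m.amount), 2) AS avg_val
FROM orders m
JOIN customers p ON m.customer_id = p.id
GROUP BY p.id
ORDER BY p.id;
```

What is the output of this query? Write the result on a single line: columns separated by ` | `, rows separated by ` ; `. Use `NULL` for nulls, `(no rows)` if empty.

Vik | 31 ; Gita | 238 ; Ravi | 183.83 ; Ivy | 144.5 ; Noa | 8

Join each orders row to its customers via customer_id.
Group joined rows by customers.id; compute ROUND(AVG(m.amount), 2) per group.
  3: ids {3, 8} → ROUND(AVG(m.amount), 2)=31
  4: ids {4, 7} → ROUND(AVG(m.amount), 2)=238
  7: ids {1, 2, 9, 10, 11, 13} → ROUND(AVG(m.amount), 2)=183.83
  8: ids {5, 12} → ROUND(AVG(m.amount), 2)=144.5
  12: ids {6} → ROUND(AVG(m.amount), 2)=8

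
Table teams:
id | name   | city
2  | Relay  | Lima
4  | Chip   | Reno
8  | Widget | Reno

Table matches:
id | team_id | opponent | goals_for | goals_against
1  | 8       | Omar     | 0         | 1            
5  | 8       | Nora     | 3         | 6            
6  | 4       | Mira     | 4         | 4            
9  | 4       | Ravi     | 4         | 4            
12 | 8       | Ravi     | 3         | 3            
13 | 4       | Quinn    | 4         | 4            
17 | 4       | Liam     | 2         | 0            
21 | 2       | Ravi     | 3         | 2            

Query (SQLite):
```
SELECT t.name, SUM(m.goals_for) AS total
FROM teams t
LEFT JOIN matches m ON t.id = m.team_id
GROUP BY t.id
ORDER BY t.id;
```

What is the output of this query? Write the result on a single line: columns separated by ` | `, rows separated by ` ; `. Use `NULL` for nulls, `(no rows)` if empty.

Relay | 3 ; Chip | 14 ; Widget | 6

LEFT JOIN keeps every teams row; unmatched ones get NULL for matches columns.
Group by teams.id and compute SUM(m.goals_for). SUM over an all-NULL group is NULL.
  2: ids {21} → SUM(m.goals_for)=3
  4: ids {6, 9, 13, 17} → SUM(m.goals_for)=14
  8: ids {1, 5, 12} → SUM(m.goals_for)=6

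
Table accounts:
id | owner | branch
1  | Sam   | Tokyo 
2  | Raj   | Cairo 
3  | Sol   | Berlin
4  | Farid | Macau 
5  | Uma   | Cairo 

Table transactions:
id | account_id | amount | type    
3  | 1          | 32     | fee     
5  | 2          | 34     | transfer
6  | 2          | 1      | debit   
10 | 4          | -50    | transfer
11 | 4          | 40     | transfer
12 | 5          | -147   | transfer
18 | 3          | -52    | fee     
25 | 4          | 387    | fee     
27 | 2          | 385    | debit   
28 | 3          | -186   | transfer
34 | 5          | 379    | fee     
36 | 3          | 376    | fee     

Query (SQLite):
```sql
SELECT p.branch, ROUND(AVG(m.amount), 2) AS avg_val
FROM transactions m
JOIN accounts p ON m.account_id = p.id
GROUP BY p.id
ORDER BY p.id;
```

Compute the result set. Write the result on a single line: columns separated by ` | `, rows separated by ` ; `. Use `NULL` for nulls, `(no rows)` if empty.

Join each transactions row to its accounts via account_id.
Group joined rows by accounts.id; compute ROUND(AVG(m.amount), 2) per group.
  1: ids {3} → ROUND(AVG(m.amount), 2)=32
  2: ids {5, 6, 27} → ROUND(AVG(m.amount), 2)=140
  3: ids {18, 28, 36} → ROUND(AVG(m.amount), 2)=46
  4: ids {10, 11, 25} → ROUND(AVG(m.amount), 2)=125.67
  5: ids {12, 34} → ROUND(AVG(m.amount), 2)=116

Tokyo | 32 ; Cairo | 140 ; Berlin | 46 ; Macau | 125.67 ; Cairo | 116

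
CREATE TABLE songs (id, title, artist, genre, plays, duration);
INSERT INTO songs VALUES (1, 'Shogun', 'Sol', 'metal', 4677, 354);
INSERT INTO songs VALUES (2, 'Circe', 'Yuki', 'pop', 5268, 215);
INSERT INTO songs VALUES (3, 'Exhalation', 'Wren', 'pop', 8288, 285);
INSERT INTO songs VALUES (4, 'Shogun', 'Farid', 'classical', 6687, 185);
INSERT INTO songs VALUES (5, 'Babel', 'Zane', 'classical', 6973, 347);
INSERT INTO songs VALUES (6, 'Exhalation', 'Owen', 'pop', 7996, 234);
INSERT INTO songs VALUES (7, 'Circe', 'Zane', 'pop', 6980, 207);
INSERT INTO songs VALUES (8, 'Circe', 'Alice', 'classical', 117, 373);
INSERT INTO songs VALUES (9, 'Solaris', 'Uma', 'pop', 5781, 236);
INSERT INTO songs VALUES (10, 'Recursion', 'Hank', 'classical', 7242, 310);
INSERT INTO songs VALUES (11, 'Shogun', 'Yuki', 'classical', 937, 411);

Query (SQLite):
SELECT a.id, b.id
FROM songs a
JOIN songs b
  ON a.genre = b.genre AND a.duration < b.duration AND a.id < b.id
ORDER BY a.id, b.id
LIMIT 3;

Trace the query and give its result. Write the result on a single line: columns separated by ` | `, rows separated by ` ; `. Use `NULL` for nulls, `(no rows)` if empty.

Pairs (a,b) with same genre, a.duration < b.duration, a.id < b.id.
genre groups: classical:{4,5,8,10,11} metal:{1} pop:{2,3,6,7,9}
Ordered by (a.id, b.id); first 3.

2 | 3 ; 2 | 6 ; 2 | 9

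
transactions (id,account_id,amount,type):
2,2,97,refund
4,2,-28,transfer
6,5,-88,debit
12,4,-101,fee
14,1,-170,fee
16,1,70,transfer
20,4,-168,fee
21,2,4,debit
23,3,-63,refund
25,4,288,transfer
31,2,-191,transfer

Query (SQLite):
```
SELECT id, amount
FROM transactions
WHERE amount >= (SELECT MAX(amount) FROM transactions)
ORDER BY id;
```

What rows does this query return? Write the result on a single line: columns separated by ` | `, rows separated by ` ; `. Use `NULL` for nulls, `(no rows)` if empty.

25 | 288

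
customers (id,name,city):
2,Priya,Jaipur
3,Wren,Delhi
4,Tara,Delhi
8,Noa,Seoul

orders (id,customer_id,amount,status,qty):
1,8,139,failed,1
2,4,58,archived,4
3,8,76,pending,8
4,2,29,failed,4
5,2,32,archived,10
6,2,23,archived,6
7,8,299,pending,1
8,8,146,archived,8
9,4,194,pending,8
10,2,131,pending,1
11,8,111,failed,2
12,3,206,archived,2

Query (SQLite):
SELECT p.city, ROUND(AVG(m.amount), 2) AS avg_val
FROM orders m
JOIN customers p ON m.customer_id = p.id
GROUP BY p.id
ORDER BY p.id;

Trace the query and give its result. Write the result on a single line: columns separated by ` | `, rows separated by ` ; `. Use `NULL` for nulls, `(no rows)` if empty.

Jaipur | 53.75 ; Delhi | 206 ; Delhi | 126 ; Seoul | 154.2

Join each orders row to its customers via customer_id.
Group joined rows by customers.id; compute ROUND(AVG(m.amount), 2) per group.
  2: ids {4, 5, 6, 10} → ROUND(AVG(m.amount), 2)=53.75
  3: ids {12} → ROUND(AVG(m.amount), 2)=206
  4: ids {2, 9} → ROUND(AVG(m.amount), 2)=126
  8: ids {1, 3, 7, 8, 11} → ROUND(AVG(m.amount), 2)=154.2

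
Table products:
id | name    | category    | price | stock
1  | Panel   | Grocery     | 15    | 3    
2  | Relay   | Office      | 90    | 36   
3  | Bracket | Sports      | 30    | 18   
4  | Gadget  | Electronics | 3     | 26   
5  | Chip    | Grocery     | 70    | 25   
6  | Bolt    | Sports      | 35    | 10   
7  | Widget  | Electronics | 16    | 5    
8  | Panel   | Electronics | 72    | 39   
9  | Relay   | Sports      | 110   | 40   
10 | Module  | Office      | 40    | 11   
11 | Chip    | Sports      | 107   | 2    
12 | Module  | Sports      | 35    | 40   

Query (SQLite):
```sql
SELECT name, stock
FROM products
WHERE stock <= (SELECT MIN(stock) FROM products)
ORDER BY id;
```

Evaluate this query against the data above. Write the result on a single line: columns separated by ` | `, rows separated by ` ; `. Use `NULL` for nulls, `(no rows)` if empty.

Scalar subquery: MIN(stock) over all products rows = 2.
Keep rows where stock <= that value.

Chip | 2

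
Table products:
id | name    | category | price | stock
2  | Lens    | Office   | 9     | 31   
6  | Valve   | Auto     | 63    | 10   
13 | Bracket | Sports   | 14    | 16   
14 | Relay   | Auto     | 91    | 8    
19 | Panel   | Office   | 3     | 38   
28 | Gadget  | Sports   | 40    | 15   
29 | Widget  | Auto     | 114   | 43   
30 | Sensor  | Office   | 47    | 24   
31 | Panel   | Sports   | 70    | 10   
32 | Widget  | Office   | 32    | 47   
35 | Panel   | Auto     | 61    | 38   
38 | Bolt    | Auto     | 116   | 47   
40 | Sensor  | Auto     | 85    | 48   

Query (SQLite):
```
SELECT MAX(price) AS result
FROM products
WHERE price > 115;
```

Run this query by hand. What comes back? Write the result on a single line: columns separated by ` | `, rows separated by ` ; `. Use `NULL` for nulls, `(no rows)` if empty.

116

Rows where price > 115 → price values: [116].
MAX of non-NULL values = 116.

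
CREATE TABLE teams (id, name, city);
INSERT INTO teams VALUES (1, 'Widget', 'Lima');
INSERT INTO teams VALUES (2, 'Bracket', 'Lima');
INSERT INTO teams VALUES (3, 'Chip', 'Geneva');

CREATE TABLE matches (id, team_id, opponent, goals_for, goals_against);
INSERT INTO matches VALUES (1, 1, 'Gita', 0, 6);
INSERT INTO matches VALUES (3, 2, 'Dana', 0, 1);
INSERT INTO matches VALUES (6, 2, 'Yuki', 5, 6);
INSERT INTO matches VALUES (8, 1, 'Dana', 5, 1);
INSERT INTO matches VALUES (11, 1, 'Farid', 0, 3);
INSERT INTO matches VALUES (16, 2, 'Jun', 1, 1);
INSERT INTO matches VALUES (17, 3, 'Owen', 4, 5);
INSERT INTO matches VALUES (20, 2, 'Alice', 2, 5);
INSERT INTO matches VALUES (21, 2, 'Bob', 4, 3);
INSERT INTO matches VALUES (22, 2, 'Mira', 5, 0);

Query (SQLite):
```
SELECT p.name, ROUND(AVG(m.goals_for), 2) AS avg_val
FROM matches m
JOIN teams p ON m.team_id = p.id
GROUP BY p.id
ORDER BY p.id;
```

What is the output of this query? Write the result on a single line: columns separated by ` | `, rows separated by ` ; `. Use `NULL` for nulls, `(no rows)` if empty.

Join each matches row to its teams via team_id.
Group joined rows by teams.id; compute ROUND(AVG(m.goals_for), 2) per group.
  1: ids {1, 8, 11} → ROUND(AVG(m.goals_for), 2)=1.67
  2: ids {3, 6, 16, 20, 21, 22} → ROUND(AVG(m.goals_for), 2)=2.83
  3: ids {17} → ROUND(AVG(m.goals_for), 2)=4

Widget | 1.67 ; Bracket | 2.83 ; Chip | 4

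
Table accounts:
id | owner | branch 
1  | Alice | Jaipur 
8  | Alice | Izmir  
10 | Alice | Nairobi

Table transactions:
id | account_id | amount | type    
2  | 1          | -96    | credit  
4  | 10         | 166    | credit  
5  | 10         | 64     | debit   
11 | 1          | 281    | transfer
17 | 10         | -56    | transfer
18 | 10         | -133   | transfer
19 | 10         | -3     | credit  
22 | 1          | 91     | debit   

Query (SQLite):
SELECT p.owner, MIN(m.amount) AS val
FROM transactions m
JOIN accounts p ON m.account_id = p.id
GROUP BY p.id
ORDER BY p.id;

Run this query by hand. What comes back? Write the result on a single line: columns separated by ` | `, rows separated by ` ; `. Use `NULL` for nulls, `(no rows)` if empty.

Join each transactions row to its accounts via account_id.
Group joined rows by accounts.id; compute MIN(m.amount) per group.
  1: ids {2, 11, 22} → MIN(m.amount)=-96
  10: ids {4, 5, 17, 18, 19} → MIN(m.amount)=-133

Alice | -96 ; Alice | -133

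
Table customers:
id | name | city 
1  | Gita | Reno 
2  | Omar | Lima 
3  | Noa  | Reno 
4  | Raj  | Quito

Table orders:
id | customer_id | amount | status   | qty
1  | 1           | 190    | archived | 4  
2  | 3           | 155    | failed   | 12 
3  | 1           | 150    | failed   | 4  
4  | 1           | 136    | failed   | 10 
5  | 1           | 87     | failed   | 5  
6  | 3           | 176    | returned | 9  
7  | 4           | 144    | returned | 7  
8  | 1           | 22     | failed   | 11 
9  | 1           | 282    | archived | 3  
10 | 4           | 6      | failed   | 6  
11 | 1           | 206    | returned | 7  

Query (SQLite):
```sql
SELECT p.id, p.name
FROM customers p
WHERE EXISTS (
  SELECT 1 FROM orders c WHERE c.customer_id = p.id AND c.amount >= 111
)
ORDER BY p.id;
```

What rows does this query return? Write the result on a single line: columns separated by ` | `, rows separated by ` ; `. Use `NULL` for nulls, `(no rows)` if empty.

1 | Gita ; 3 | Noa ; 4 | Raj

For each customers row, check whether any orders with matching customer_id has amount >= 111.
Keep rows where that is true.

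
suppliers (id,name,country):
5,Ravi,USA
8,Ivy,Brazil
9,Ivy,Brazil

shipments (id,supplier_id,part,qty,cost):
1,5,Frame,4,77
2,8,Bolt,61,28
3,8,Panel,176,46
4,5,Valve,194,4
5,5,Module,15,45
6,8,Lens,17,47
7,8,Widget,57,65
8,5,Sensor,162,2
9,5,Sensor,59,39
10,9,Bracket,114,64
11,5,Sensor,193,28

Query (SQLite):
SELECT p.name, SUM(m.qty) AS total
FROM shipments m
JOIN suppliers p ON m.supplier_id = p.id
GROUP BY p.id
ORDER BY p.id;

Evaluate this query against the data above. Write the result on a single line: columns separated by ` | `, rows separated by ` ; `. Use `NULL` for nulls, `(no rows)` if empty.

Ravi | 627 ; Ivy | 311 ; Ivy | 114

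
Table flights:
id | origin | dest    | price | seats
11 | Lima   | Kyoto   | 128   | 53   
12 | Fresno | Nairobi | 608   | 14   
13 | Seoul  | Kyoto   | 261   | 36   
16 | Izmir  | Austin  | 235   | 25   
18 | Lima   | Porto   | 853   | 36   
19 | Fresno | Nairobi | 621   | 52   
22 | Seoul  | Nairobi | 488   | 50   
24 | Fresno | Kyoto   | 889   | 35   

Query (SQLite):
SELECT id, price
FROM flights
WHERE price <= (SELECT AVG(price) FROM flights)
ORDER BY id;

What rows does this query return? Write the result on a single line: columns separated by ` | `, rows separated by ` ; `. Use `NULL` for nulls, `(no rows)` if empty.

Scalar subquery: AVG(price) over all flights rows = 510.375.
Keep rows where price <= that value.

11 | 128 ; 13 | 261 ; 16 | 235 ; 22 | 488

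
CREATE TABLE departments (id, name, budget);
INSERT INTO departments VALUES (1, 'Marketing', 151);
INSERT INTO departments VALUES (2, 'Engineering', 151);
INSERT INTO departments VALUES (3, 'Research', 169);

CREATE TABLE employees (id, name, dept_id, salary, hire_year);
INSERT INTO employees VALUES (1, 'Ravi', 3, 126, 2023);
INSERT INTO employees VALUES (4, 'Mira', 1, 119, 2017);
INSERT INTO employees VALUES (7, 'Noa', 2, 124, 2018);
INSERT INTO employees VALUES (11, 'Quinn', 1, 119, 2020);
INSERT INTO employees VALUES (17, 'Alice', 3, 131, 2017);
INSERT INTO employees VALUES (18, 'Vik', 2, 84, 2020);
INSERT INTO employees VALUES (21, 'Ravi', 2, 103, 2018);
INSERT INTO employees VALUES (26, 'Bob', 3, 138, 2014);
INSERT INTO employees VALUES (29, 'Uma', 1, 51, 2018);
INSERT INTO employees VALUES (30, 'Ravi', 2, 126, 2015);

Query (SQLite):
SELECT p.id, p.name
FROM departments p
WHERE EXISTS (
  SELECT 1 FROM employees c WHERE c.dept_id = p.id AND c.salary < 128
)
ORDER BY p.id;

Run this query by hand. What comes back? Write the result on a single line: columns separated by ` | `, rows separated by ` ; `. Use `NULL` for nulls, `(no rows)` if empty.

1 | Marketing ; 2 | Engineering ; 3 | Research

For each departments row, check whether any employees with matching dept_id has salary < 128.
Keep rows where that is true.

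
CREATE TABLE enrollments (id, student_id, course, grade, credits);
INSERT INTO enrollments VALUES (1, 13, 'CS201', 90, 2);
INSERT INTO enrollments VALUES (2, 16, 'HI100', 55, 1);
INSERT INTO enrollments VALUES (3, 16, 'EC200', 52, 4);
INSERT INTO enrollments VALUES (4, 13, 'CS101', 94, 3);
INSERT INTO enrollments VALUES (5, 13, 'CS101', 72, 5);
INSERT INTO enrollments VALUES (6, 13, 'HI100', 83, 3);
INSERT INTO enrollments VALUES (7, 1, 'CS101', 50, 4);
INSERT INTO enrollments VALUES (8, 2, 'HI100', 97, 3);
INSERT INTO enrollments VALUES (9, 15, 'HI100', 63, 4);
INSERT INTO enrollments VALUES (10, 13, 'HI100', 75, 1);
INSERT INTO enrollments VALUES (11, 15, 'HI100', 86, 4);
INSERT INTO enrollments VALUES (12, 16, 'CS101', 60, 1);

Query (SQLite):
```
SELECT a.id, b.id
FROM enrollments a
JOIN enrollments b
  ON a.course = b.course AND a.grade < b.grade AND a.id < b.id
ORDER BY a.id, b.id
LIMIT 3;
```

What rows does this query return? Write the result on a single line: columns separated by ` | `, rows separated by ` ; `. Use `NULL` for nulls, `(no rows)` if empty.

2 | 6 ; 2 | 8 ; 2 | 9

Pairs (a,b) with same course, a.grade < b.grade, a.id < b.id.
course groups: CS101:{4,5,7,12} CS201:{1} EC200:{3} HI100:{2,6,8,9,10,11}
Ordered by (a.id, b.id); first 3.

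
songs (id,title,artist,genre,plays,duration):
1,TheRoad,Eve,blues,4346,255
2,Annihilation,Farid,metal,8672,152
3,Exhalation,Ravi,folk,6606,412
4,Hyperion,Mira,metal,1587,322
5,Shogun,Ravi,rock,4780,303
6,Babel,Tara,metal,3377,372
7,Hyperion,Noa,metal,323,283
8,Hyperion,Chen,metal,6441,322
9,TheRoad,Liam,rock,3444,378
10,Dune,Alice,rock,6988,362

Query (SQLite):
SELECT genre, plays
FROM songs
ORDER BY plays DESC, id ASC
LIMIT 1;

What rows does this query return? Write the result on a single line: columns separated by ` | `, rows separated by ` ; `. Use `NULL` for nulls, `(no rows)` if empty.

Sort by plays desc, tiebreak id asc: (8672, id=2), (6988, id=10), (6606, id=3), (6441, id=8) …. Take first 1.

metal | 8672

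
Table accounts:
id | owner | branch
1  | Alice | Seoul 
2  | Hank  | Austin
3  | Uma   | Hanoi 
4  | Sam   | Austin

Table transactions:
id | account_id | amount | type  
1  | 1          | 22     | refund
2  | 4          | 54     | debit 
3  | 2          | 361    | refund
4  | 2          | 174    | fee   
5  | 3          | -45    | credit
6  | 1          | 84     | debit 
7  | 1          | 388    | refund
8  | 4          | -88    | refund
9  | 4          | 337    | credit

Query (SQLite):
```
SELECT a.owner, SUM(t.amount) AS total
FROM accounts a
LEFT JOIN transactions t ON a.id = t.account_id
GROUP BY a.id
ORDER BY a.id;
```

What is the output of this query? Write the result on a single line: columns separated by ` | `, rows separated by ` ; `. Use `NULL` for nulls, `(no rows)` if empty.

LEFT JOIN keeps every accounts row; unmatched ones get NULL for transactions columns.
Group by accounts.id and compute SUM(t.amount). SUM over an all-NULL group is NULL.
  1: ids {1, 6, 7} → SUM(t.amount)=494
  2: ids {3, 4} → SUM(t.amount)=535
  3: ids {5} → SUM(t.amount)=-45
  4: ids {2, 8, 9} → SUM(t.amount)=303

Alice | 494 ; Hank | 535 ; Uma | -45 ; Sam | 303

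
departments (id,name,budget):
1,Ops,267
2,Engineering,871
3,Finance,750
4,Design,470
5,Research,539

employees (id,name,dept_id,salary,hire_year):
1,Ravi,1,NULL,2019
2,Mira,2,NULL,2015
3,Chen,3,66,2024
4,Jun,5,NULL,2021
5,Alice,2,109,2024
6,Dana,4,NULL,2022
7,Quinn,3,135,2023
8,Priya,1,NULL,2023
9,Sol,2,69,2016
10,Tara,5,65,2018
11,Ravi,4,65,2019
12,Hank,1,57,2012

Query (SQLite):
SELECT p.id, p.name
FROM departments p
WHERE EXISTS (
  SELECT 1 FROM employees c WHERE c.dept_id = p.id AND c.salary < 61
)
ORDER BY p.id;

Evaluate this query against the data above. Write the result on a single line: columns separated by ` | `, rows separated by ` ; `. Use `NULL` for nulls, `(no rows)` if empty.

1 | Ops

For each departments row, check whether any employees with matching dept_id has salary < 61.
Keep rows where that is true.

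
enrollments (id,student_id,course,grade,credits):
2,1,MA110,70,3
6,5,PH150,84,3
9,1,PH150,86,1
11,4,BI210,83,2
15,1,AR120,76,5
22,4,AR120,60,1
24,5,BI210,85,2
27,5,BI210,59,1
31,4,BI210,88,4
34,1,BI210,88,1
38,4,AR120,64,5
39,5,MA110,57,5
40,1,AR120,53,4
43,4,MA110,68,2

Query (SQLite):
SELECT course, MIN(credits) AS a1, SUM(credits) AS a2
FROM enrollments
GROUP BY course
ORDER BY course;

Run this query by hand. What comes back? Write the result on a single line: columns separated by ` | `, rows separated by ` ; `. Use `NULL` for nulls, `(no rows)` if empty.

AR120 | 1 | 15 ; BI210 | 1 | 10 ; MA110 | 2 | 10 ; PH150 | 1 | 4

Group enrollments by course.
Per group compute: MIN(credits), SUM(credits).
  AR120: ids {15, 22, 38, 40} → MIN(credits)=1, SUM(credits)=15
  BI210: ids {11, 24, 27, 31, 34} → MIN(credits)=1, SUM(credits)=10
  MA110: ids {2, 39, 43} → MIN(credits)=2, SUM(credits)=10
  PH150: ids {6, 9} → MIN(credits)=1, SUM(credits)=4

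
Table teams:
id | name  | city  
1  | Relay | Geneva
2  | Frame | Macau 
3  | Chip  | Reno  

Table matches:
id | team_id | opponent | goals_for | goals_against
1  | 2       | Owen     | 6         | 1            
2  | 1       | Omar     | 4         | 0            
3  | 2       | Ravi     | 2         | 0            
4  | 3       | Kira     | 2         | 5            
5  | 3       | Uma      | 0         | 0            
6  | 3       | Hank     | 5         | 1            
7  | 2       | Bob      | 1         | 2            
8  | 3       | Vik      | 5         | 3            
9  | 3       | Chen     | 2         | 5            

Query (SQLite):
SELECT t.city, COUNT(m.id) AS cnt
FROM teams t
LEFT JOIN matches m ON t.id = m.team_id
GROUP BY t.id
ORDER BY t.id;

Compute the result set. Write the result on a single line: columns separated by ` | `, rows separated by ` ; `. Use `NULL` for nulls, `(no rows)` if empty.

Geneva | 1 ; Macau | 3 ; Reno | 5

LEFT JOIN keeps every teams row; unmatched ones get NULL for matches columns.
Group by teams.id and compute COUNT(m.id). COUNT(col) of an all-NULL group is 0.
  1: ids {2} → COUNT(m.id)=1
  2: ids {1, 3, 7} → COUNT(m.id)=3
  3: ids {4, 5, 6, 8, 9} → COUNT(m.id)=5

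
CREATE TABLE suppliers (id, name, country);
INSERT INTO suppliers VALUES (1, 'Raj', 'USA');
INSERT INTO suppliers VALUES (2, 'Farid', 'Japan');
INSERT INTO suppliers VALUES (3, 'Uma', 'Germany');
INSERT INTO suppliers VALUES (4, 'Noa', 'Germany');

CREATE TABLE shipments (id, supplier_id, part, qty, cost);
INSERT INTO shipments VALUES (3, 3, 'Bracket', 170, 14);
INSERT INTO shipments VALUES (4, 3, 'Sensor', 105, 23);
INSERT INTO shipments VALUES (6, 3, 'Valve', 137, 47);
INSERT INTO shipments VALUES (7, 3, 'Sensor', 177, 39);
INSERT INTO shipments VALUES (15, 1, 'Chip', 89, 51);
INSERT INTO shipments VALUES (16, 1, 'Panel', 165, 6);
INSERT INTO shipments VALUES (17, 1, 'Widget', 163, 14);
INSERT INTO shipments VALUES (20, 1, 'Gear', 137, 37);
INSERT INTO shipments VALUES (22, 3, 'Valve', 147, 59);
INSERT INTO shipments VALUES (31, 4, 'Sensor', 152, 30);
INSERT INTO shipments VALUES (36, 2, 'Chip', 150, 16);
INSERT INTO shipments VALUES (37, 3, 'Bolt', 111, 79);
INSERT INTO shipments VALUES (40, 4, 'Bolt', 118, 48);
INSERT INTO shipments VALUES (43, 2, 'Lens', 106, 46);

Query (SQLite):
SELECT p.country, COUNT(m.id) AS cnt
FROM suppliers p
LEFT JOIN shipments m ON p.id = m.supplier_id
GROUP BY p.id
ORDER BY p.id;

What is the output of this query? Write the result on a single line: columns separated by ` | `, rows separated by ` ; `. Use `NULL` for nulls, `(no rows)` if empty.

LEFT JOIN keeps every suppliers row; unmatched ones get NULL for shipments columns.
Group by suppliers.id and compute COUNT(m.id). COUNT(col) of an all-NULL group is 0.
  1: ids {15, 16, 17, 20} → COUNT(m.id)=4
  2: ids {36, 43} → COUNT(m.id)=2
  3: ids {3, 4, 6, 7, 22, 37} → COUNT(m.id)=6
  4: ids {31, 40} → COUNT(m.id)=2

USA | 4 ; Japan | 2 ; Germany | 6 ; Germany | 2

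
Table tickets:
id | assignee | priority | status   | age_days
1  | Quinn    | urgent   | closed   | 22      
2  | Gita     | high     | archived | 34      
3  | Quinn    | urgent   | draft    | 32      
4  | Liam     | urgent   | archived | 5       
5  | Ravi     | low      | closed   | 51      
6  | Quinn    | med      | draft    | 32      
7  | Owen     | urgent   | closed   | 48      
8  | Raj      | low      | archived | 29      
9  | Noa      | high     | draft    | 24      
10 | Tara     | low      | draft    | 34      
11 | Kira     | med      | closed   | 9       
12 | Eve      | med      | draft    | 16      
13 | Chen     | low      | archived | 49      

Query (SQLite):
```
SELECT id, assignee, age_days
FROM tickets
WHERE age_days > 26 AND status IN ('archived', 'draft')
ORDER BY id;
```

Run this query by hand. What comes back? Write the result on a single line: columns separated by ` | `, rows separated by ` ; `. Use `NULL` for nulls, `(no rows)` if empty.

2 | Gita | 34 ; 3 | Quinn | 32 ; 6 | Quinn | 32 ; 8 | Raj | 29 ; 10 | Tara | 34 ; 13 | Chen | 49

age_days > 26: ids {2, 3, 5, 6, 7, 8, 10, 13}
status IN ('archived', 'draft'): ids {2, 3, 4, 6, 8, 9, 10, 12, 13}
Combine with AND.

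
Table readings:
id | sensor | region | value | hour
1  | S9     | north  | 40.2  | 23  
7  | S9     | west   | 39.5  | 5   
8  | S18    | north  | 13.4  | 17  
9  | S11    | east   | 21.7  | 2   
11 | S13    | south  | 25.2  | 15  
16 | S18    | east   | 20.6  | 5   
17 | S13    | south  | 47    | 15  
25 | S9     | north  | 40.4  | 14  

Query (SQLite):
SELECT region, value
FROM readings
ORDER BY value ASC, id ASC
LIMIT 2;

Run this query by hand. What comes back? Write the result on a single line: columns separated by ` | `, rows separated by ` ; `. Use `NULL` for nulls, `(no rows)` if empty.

Sort by value asc, tiebreak id asc: (13.4, id=8), (20.6, id=16), (21.7, id=9), (25.2, id=11), (39.5, id=7) …. Take first 2.

north | 13.4 ; east | 20.6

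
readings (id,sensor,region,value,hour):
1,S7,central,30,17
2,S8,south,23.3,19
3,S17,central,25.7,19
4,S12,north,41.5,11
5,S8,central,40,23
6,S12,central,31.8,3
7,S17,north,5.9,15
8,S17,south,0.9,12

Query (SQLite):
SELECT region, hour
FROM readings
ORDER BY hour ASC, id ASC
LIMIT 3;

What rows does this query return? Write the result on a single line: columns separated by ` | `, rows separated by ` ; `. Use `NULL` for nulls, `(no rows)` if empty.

central | 3 ; north | 11 ; south | 12

Sort by hour asc, tiebreak id asc: (3, id=6), (11, id=4), (12, id=8), (15, id=7), (17, id=1), (19, id=2) …. Take first 3.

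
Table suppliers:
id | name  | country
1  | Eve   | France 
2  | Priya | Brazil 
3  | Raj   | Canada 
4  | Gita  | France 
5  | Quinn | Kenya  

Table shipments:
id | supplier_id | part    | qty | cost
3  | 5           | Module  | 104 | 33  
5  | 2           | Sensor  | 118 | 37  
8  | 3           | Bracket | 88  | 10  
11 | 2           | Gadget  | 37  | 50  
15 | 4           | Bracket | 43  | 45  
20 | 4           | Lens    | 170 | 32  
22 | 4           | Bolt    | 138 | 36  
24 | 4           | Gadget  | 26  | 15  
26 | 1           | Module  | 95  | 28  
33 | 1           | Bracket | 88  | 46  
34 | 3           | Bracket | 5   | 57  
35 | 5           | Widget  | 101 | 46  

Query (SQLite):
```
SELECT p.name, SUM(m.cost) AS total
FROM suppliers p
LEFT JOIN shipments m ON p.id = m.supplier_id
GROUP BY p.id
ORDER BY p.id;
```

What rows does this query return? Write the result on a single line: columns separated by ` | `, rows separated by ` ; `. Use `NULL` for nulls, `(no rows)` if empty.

LEFT JOIN keeps every suppliers row; unmatched ones get NULL for shipments columns.
Group by suppliers.id and compute SUM(m.cost). SUM over an all-NULL group is NULL.
  1: ids {26, 33} → SUM(m.cost)=74
  2: ids {5, 11} → SUM(m.cost)=87
  3: ids {8, 34} → SUM(m.cost)=67
  4: ids {15, 20, 22, 24} → SUM(m.cost)=128
  5: ids {3, 35} → SUM(m.cost)=79

Eve | 74 ; Priya | 87 ; Raj | 67 ; Gita | 128 ; Quinn | 79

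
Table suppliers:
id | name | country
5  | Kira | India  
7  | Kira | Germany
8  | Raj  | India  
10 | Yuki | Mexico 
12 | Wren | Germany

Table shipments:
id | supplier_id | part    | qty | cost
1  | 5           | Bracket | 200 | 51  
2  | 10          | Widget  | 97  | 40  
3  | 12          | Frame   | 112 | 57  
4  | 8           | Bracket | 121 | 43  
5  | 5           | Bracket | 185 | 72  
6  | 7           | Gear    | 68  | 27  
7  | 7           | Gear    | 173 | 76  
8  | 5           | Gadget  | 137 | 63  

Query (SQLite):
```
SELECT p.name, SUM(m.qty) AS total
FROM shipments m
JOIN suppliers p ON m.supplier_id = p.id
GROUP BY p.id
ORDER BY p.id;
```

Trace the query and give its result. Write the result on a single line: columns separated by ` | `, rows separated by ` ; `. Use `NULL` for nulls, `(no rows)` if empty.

Join each shipments row to its suppliers via supplier_id.
Group joined rows by suppliers.id; compute SUM(m.qty) per group.
  5: ids {1, 5, 8} → SUM(m.qty)=522
  7: ids {6, 7} → SUM(m.qty)=241
  8: ids {4} → SUM(m.qty)=121
  10: ids {2} → SUM(m.qty)=97
  12: ids {3} → SUM(m.qty)=112

Kira | 522 ; Kira | 241 ; Raj | 121 ; Yuki | 97 ; Wren | 112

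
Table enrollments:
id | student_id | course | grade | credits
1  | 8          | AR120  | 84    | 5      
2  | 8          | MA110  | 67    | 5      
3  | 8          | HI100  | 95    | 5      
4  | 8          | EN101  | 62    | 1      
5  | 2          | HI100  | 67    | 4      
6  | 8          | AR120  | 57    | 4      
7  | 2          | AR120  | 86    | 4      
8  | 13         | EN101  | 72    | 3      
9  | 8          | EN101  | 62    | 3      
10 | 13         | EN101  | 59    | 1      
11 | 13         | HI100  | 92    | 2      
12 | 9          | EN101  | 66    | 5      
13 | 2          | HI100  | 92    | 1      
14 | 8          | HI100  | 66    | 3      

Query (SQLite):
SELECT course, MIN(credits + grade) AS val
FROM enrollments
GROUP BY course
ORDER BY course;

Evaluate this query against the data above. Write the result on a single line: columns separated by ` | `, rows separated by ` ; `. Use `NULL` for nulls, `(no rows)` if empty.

AR120 | 61 ; EN101 | 60 ; HI100 | 69 ; MA110 | 72

For each row compute credits + grade.
Group by course; take MIN of the expression per group.
  AR120: ids {1, 6, 7} → MIN(credits + grade)=61
  EN101: ids {4, 8, 9, 10, 12} → MIN(credits + grade)=60
  HI100: ids {3, 5, 11, 13, 14} → MIN(credits + grade)=69
  MA110: ids {2} → MIN(credits + grade)=72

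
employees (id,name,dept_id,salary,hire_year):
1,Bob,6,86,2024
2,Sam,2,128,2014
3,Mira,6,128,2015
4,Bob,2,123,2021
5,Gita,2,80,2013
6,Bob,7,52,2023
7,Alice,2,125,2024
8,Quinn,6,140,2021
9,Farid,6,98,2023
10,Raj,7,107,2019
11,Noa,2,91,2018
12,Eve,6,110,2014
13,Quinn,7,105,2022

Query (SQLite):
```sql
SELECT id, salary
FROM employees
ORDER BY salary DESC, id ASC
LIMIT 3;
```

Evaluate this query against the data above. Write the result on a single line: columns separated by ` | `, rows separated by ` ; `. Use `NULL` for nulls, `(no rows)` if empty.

Sort by salary desc, tiebreak id asc: (140, id=8), (128, id=2), (128, id=3), (125, id=7), (123, id=4), (110, id=12) …. Take first 3.

8 | 140 ; 2 | 128 ; 3 | 128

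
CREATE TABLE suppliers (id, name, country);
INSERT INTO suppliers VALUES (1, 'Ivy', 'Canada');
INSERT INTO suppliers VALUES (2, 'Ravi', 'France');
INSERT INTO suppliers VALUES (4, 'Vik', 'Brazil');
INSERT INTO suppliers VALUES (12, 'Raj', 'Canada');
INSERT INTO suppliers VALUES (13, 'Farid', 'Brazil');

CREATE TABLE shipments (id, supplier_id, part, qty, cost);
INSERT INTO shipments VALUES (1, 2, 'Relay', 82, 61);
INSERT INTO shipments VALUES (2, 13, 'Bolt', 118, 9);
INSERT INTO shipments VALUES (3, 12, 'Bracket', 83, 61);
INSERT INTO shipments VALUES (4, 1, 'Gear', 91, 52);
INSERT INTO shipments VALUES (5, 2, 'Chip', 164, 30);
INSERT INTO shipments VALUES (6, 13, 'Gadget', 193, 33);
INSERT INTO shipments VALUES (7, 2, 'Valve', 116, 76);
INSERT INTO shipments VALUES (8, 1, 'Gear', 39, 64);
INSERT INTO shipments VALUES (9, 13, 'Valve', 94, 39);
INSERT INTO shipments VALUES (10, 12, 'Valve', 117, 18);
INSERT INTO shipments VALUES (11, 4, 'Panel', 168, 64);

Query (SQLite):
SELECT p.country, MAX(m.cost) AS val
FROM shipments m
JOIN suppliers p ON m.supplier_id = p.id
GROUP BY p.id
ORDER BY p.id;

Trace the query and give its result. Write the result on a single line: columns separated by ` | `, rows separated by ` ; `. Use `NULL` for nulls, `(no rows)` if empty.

Canada | 64 ; France | 76 ; Brazil | 64 ; Canada | 61 ; Brazil | 39

Join each shipments row to its suppliers via supplier_id.
Group joined rows by suppliers.id; compute MAX(m.cost) per group.
  1: ids {4, 8} → MAX(m.cost)=64
  2: ids {1, 5, 7} → MAX(m.cost)=76
  4: ids {11} → MAX(m.cost)=64
  12: ids {3, 10} → MAX(m.cost)=61
  13: ids {2, 6, 9} → MAX(m.cost)=39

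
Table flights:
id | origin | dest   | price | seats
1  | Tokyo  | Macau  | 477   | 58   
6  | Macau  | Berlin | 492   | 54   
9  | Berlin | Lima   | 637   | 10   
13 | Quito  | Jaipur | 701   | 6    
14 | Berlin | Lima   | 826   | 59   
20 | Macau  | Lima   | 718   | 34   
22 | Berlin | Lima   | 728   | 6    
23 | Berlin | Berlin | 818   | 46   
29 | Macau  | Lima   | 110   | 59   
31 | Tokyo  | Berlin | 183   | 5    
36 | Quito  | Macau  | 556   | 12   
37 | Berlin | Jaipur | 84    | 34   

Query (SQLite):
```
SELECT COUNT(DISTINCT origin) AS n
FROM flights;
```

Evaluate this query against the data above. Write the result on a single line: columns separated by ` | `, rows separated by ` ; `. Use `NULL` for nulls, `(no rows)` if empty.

Count distinct non-NULL origin values.

4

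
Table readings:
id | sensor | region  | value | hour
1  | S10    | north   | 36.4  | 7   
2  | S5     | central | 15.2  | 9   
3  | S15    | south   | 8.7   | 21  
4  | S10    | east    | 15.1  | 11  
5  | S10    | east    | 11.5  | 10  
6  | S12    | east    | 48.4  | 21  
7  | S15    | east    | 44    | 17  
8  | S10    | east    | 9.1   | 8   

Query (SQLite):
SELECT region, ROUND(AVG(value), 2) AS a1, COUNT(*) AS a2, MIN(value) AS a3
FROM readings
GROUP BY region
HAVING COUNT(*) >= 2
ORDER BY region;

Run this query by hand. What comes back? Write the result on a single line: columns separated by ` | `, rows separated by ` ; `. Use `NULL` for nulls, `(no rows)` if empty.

Group readings by region.
Per group compute: ROUND(AVG(value), 2), COUNT(*), MIN(value).
HAVING: drop groups with fewer than 2 rows.
  central: ids {2} → ROUND(AVG(value), 2)=15.2, COUNT(*)=1, MIN(value)=15.2
  east: ids {4, 5, 6, 7, 8} → ROUND(AVG(value), 2)=25.62, COUNT(*)=5, MIN(value)=9.1
  north: ids {1} → ROUND(AVG(value), 2)=36.4, COUNT(*)=1, MIN(value)=36.4
  south: ids {3} → ROUND(AVG(value), 2)=8.7, COUNT(*)=1, MIN(value)=8.7

east | 25.62 | 5 | 9.1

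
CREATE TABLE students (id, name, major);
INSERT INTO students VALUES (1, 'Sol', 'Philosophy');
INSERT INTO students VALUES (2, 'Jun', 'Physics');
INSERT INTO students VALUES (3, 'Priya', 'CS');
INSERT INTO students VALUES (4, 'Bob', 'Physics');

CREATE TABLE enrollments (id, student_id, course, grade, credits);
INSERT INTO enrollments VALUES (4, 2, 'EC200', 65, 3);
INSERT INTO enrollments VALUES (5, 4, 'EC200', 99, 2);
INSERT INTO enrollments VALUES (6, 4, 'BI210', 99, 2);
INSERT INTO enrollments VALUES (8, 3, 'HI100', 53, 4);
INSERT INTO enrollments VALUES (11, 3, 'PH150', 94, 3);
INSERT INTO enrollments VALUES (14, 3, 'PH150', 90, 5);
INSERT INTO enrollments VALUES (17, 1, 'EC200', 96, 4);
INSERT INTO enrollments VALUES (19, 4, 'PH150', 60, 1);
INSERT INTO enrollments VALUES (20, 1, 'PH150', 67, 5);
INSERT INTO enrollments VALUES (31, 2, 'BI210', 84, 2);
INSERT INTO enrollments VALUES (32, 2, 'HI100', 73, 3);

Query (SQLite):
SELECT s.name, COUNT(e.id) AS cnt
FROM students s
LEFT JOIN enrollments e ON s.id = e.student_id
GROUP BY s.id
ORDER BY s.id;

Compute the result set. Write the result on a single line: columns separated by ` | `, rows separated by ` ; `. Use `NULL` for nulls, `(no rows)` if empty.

LEFT JOIN keeps every students row; unmatched ones get NULL for enrollments columns.
Group by students.id and compute COUNT(e.id). COUNT(col) of an all-NULL group is 0.
  1: ids {17, 20} → COUNT(e.id)=2
  2: ids {4, 31, 32} → COUNT(e.id)=3
  3: ids {8, 11, 14} → COUNT(e.id)=3
  4: ids {5, 6, 19} → COUNT(e.id)=3

Sol | 2 ; Jun | 3 ; Priya | 3 ; Bob | 3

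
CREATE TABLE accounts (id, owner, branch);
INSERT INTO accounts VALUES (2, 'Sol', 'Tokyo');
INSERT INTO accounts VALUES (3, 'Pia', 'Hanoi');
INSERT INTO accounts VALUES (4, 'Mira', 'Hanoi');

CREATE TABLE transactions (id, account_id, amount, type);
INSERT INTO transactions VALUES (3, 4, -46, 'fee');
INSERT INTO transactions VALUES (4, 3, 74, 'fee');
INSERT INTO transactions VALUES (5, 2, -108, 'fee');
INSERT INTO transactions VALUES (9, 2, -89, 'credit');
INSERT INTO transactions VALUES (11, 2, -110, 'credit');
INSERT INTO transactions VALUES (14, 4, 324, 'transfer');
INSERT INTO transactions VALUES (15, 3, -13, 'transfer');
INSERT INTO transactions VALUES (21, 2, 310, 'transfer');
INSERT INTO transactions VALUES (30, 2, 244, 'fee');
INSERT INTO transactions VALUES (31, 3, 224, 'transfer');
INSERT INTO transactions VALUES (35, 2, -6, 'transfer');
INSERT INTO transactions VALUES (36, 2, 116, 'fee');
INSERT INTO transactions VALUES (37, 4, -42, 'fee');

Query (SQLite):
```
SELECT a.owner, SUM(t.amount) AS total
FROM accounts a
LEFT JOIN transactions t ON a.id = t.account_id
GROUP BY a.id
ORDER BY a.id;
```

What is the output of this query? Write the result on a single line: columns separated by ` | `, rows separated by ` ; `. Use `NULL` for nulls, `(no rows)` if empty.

LEFT JOIN keeps every accounts row; unmatched ones get NULL for transactions columns.
Group by accounts.id and compute SUM(t.amount). SUM over an all-NULL group is NULL.
  2: ids {5, 9, 11, 21, 30, 35, 36} → SUM(t.amount)=357
  3: ids {4, 15, 31} → SUM(t.amount)=285
  4: ids {3, 14, 37} → SUM(t.amount)=236

Sol | 357 ; Pia | 285 ; Mira | 236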